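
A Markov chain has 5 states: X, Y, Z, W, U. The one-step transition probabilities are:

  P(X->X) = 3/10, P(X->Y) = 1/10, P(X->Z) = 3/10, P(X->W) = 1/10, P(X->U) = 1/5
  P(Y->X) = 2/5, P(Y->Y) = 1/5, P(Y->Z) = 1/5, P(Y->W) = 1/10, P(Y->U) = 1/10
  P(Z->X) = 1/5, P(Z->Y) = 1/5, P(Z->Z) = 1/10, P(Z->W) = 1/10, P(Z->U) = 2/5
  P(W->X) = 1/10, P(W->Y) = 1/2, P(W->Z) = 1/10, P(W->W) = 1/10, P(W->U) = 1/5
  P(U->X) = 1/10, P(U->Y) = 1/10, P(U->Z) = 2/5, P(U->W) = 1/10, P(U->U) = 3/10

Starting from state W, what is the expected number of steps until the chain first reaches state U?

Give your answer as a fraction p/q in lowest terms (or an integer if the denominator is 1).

Let h_i = expected steps to first reach U from state i.
Boundary: h_U = 0.
First-step equations for the other states:
  h_X = 1 + 3/10*h_X + 1/10*h_Y + 3/10*h_Z + 1/10*h_W + 1/5*h_U
  h_Y = 1 + 2/5*h_X + 1/5*h_Y + 1/5*h_Z + 1/10*h_W + 1/10*h_U
  h_Z = 1 + 1/5*h_X + 1/5*h_Y + 1/10*h_Z + 1/10*h_W + 2/5*h_U
  h_W = 1 + 1/10*h_X + 1/2*h_Y + 1/10*h_Z + 1/10*h_W + 1/5*h_U

Substituting h_U = 0 and rearranging gives the linear system (I - Q) h = 1:
  [7/10, -1/10, -3/10, -1/10] . (h_X, h_Y, h_Z, h_W) = 1
  [-2/5, 4/5, -1/5, -1/10] . (h_X, h_Y, h_Z, h_W) = 1
  [-1/5, -1/5, 9/10, -1/10] . (h_X, h_Y, h_Z, h_W) = 1
  [-1/10, -1/2, -1/10, 9/10] . (h_X, h_Y, h_Z, h_W) = 1

Solving yields:
  h_X = 545/123
  h_Y = 5
  h_Z = 460/123
  h_W = 590/123

Starting state is W, so the expected hitting time is h_W = 590/123.

Answer: 590/123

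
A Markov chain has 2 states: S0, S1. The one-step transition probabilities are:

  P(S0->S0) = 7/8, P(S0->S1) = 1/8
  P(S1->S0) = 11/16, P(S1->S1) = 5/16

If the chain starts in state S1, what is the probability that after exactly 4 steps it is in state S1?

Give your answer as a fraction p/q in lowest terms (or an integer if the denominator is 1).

Computing P^4 by repeated multiplication:
P^1 =
  S0: [7/8, 1/8]
  S1: [11/16, 5/16]
P^2 =
  S0: [109/128, 19/128]
  S1: [209/256, 47/256]
P^3 =
  S0: [1735/2048, 313/2048]
  S1: [3443/4096, 653/4096]
P^4 =
  S0: [27733/32768, 5035/32768]
  S1: [55385/65536, 10151/65536]

(P^4)[S1 -> S1] = 10151/65536

Answer: 10151/65536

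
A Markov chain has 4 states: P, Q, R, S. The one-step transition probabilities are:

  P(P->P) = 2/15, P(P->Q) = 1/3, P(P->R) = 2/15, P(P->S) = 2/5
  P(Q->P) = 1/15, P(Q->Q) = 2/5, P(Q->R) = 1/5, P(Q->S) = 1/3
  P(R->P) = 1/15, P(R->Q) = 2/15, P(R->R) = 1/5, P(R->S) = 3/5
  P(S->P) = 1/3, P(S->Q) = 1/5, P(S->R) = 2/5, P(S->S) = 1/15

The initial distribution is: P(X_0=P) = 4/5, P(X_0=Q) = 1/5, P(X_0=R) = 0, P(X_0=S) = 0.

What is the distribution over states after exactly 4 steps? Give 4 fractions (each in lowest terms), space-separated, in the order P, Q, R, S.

Answer: 42604/253125 21622/84375 65419/253125 80236/253125

Derivation:
Propagating the distribution step by step (d_{t+1} = d_t * P):
d_0 = (P=4/5, Q=1/5, R=0, S=0)
  d_1[P] = 4/5*2/15 + 1/5*1/15 + 0*1/15 + 0*1/3 = 3/25
  d_1[Q] = 4/5*1/3 + 1/5*2/5 + 0*2/15 + 0*1/5 = 26/75
  d_1[R] = 4/5*2/15 + 1/5*1/5 + 0*1/5 + 0*2/5 = 11/75
  d_1[S] = 4/5*2/5 + 1/5*1/3 + 0*3/5 + 0*1/15 = 29/75
d_1 = (P=3/25, Q=26/75, R=11/75, S=29/75)
  d_2[P] = 3/25*2/15 + 26/75*1/15 + 11/75*1/15 + 29/75*1/3 = 8/45
  d_2[Q] = 3/25*1/3 + 26/75*2/5 + 11/75*2/15 + 29/75*1/5 = 62/225
  d_2[R] = 3/25*2/15 + 26/75*1/5 + 11/75*1/5 + 29/75*2/5 = 101/375
  d_2[S] = 3/25*2/5 + 26/75*1/3 + 11/75*3/5 + 29/75*1/15 = 104/375
d_2 = (P=8/45, Q=62/225, R=101/375, S=104/375)
  d_3[P] = 8/45*2/15 + 62/225*1/15 + 101/375*1/15 + 104/375*1/3 = 2573/16875
  d_3[Q] = 8/45*1/3 + 62/225*2/5 + 101/375*2/15 + 104/375*1/5 = 4402/16875
  d_3[R] = 8/45*2/15 + 62/225*1/5 + 101/375*1/5 + 104/375*2/5 = 4111/16875
  d_3[S] = 8/45*2/5 + 62/225*1/3 + 101/375*3/5 + 104/375*1/15 = 5789/16875
d_3 = (P=2573/16875, Q=4402/16875, R=4111/16875, S=5789/16875)
  d_4[P] = 2573/16875*2/15 + 4402/16875*1/15 + 4111/16875*1/15 + 5789/16875*1/3 = 42604/253125
  d_4[Q] = 2573/16875*1/3 + 4402/16875*2/5 + 4111/16875*2/15 + 5789/16875*1/5 = 21622/84375
  d_4[R] = 2573/16875*2/15 + 4402/16875*1/5 + 4111/16875*1/5 + 5789/16875*2/5 = 65419/253125
  d_4[S] = 2573/16875*2/5 + 4402/16875*1/3 + 4111/16875*3/5 + 5789/16875*1/15 = 80236/253125
d_4 = (P=42604/253125, Q=21622/84375, R=65419/253125, S=80236/253125)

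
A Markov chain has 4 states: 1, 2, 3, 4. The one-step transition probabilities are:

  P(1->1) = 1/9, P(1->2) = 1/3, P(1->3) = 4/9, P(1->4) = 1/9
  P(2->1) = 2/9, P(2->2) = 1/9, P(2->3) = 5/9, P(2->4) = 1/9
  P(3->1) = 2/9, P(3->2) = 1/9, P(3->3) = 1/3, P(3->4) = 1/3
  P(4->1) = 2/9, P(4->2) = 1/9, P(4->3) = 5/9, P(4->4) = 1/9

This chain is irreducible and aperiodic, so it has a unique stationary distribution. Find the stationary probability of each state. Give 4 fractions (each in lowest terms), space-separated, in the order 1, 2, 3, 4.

The stationary distribution satisfies pi = pi * P, i.e.:
  pi_1 = 1/9*pi_1 + 2/9*pi_2 + 2/9*pi_3 + 2/9*pi_4
  pi_2 = 1/3*pi_1 + 1/9*pi_2 + 1/9*pi_3 + 1/9*pi_4
  pi_3 = 4/9*pi_1 + 5/9*pi_2 + 1/3*pi_3 + 5/9*pi_4
  pi_4 = 1/9*pi_1 + 1/9*pi_2 + 1/3*pi_3 + 1/9*pi_4
with normalization: pi_1 + pi_2 + pi_3 + pi_4 = 1.

Using the first 3 balance equations plus normalization, the linear system A*pi = b is:
  [-8/9, 2/9, 2/9, 2/9] . pi = 0
  [1/3, -8/9, 1/9, 1/9] . pi = 0
  [4/9, 5/9, -2/3, 5/9] . pi = 0
  [1, 1, 1, 1] . pi = 1

Solving yields:
  pi_1 = 1/5
  pi_2 = 7/45
  pi_3 = 24/55
  pi_4 = 103/495

Verification (pi * P):
  1/5*1/9 + 7/45*2/9 + 24/55*2/9 + 103/495*2/9 = 1/5 = pi_1  (ok)
  1/5*1/3 + 7/45*1/9 + 24/55*1/9 + 103/495*1/9 = 7/45 = pi_2  (ok)
  1/5*4/9 + 7/45*5/9 + 24/55*1/3 + 103/495*5/9 = 24/55 = pi_3  (ok)
  1/5*1/9 + 7/45*1/9 + 24/55*1/3 + 103/495*1/9 = 103/495 = pi_4  (ok)

Answer: 1/5 7/45 24/55 103/495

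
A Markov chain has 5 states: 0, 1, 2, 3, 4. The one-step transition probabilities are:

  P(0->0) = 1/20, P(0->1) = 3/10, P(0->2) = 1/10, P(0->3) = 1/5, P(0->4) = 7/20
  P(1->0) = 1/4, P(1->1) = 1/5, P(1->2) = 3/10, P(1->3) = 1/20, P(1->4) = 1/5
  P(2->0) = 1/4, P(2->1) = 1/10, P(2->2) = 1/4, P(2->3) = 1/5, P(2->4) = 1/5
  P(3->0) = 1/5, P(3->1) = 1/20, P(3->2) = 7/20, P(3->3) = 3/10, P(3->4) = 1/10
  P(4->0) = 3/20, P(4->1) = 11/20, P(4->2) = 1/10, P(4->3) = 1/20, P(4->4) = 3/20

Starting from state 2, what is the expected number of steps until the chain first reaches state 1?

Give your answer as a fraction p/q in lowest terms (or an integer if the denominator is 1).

Let h_i = expected steps to first reach 1 from state i.
Boundary: h_1 = 0.
First-step equations for the other states:
  h_0 = 1 + 1/20*h_0 + 3/10*h_1 + 1/10*h_2 + 1/5*h_3 + 7/20*h_4
  h_2 = 1 + 1/4*h_0 + 1/10*h_1 + 1/4*h_2 + 1/5*h_3 + 1/5*h_4
  h_3 = 1 + 1/5*h_0 + 1/20*h_1 + 7/20*h_2 + 3/10*h_3 + 1/10*h_4
  h_4 = 1 + 3/20*h_0 + 11/20*h_1 + 1/10*h_2 + 1/20*h_3 + 3/20*h_4

Substituting h_1 = 0 and rearranging gives the linear system (I - Q) h = 1:
  [19/20, -1/10, -1/5, -7/20] . (h_0, h_2, h_3, h_4) = 1
  [-1/4, 3/4, -1/5, -1/5] . (h_0, h_2, h_3, h_4) = 1
  [-1/5, -7/20, 7/10, -1/10] . (h_0, h_2, h_3, h_4) = 1
  [-3/20, -1/10, -1/20, 17/20] . (h_0, h_2, h_3, h_4) = 1

Solving yields:
  h_0 = 140880/39133
  h_2 = 180540/39133
  h_3 = 201280/39133
  h_4 = 103980/39133

Starting state is 2, so the expected hitting time is h_2 = 180540/39133.

Answer: 180540/39133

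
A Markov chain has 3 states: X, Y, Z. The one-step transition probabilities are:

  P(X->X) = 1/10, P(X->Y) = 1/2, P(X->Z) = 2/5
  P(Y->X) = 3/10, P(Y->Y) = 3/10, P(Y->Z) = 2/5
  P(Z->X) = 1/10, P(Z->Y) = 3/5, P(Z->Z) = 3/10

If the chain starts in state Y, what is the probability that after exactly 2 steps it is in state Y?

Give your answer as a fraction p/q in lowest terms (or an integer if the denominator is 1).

Answer: 12/25

Derivation:
Computing P^2 by repeated multiplication:
P^1 =
  X: [1/10, 1/2, 2/5]
  Y: [3/10, 3/10, 2/5]
  Z: [1/10, 3/5, 3/10]
P^2 =
  X: [1/5, 11/25, 9/25]
  Y: [4/25, 12/25, 9/25]
  Z: [11/50, 41/100, 37/100]

(P^2)[Y -> Y] = 12/25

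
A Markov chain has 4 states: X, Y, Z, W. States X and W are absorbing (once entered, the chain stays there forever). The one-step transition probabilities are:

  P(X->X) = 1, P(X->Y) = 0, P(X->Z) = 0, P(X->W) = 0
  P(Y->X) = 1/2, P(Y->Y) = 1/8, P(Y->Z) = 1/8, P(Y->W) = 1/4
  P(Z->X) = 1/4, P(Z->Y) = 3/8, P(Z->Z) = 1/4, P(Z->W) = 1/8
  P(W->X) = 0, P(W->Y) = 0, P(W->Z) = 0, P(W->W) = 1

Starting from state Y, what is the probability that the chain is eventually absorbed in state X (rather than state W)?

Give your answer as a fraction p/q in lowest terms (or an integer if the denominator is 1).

Answer: 2/3

Derivation:
Let a_i = P(absorbed in X | start in state i).
Boundary conditions: a_X = 1, a_W = 0.
For each transient state i, a_i = sum_j P(i->j) * a_j:
  a_Y = 1/2*a_X + 1/8*a_Y + 1/8*a_Z + 1/4*a_W
  a_Z = 1/4*a_X + 3/8*a_Y + 1/4*a_Z + 1/8*a_W

Substituting a_X = 1 and a_W = 0, rearrange to (I - Q) a = r where r[i] = P(i -> X):
  [7/8, -1/8] . (a_Y, a_Z) = 1/2
  [-3/8, 3/4] . (a_Y, a_Z) = 1/4

Solving yields:
  a_Y = 2/3
  a_Z = 2/3

Starting state is Y, so the absorption probability is a_Y = 2/3.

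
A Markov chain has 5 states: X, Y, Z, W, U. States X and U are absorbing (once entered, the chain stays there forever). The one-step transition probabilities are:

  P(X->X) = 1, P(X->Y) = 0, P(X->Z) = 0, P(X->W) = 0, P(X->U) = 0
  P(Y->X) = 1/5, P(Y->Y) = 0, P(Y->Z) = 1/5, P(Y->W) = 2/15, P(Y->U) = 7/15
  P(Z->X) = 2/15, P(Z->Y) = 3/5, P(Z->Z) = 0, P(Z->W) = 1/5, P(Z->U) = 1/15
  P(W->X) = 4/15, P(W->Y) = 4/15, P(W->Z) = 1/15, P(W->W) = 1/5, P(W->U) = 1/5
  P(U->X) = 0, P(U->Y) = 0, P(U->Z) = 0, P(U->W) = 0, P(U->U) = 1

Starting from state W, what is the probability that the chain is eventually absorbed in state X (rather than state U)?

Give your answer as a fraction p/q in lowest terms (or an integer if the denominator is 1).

Answer: 351/719

Derivation:
Let a_i = P(absorbed in X | start in state i).
Boundary conditions: a_X = 1, a_U = 0.
For each transient state i, a_i = sum_j P(i->j) * a_j:
  a_Y = 1/5*a_X + 0*a_Y + 1/5*a_Z + 2/15*a_W + 7/15*a_U
  a_Z = 2/15*a_X + 3/5*a_Y + 0*a_Z + 1/5*a_W + 1/15*a_U
  a_W = 4/15*a_X + 4/15*a_Y + 1/15*a_Z + 1/5*a_W + 1/5*a_U

Substituting a_X = 1 and a_U = 0, rearrange to (I - Q) a = r where r[i] = P(i -> X):
  [1, -1/5, -2/15] . (a_Y, a_Z, a_W) = 1/5
  [-3/5, 1, -1/5] . (a_Y, a_Z, a_W) = 2/15
  [-4/15, -1/15, 4/5] . (a_Y, a_Z, a_W) = 4/15

Solving yields:
  a_Y = 763/2157
  a_Z = 956/2157
  a_W = 351/719

Starting state is W, so the absorption probability is a_W = 351/719.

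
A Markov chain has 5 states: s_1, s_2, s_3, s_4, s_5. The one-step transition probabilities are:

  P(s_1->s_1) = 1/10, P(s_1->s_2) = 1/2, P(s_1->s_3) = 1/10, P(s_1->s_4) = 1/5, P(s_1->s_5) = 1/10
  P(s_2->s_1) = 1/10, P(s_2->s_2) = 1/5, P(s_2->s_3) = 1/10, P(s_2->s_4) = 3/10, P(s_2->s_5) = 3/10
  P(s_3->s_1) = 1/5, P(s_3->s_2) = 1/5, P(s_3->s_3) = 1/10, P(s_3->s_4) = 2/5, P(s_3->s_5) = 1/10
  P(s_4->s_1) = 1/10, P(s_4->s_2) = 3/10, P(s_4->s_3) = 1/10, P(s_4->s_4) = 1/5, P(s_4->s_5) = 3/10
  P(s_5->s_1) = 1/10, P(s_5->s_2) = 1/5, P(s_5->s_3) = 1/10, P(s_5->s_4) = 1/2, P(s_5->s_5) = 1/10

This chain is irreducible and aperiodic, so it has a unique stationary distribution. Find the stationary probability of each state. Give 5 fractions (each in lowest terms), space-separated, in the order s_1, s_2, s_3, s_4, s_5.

The stationary distribution satisfies pi = pi * P, i.e.:
  pi_s_1 = 1/10*pi_s_1 + 1/10*pi_s_2 + 1/5*pi_s_3 + 1/10*pi_s_4 + 1/10*pi_s_5
  pi_s_2 = 1/2*pi_s_1 + 1/5*pi_s_2 + 1/5*pi_s_3 + 3/10*pi_s_4 + 1/5*pi_s_5
  pi_s_3 = 1/10*pi_s_1 + 1/10*pi_s_2 + 1/10*pi_s_3 + 1/10*pi_s_4 + 1/10*pi_s_5
  pi_s_4 = 1/5*pi_s_1 + 3/10*pi_s_2 + 2/5*pi_s_3 + 1/5*pi_s_4 + 1/2*pi_s_5
  pi_s_5 = 1/10*pi_s_1 + 3/10*pi_s_2 + 1/10*pi_s_3 + 3/10*pi_s_4 + 1/10*pi_s_5
with normalization: pi_s_1 + pi_s_2 + pi_s_3 + pi_s_4 + pi_s_5 = 1.

Using the first 4 balance equations plus normalization, the linear system A*pi = b is:
  [-9/10, 1/10, 1/5, 1/10, 1/10] . pi = 0
  [1/2, -4/5, 1/5, 3/10, 1/5] . pi = 0
  [1/10, 1/10, -9/10, 1/10, 1/10] . pi = 0
  [1/5, 3/10, 2/5, -4/5, 1/2] . pi = 0
  [1, 1, 1, 1, 1] . pi = 1

Solving yields:
  pi_s_1 = 11/100
  pi_s_2 = 581/2200
  pi_s_3 = 1/10
  pi_s_4 = 171/550
  pi_s_5 = 43/200

Verification (pi * P):
  11/100*1/10 + 581/2200*1/10 + 1/10*1/5 + 171/550*1/10 + 43/200*1/10 = 11/100 = pi_s_1  (ok)
  11/100*1/2 + 581/2200*1/5 + 1/10*1/5 + 171/550*3/10 + 43/200*1/5 = 581/2200 = pi_s_2  (ok)
  11/100*1/10 + 581/2200*1/10 + 1/10*1/10 + 171/550*1/10 + 43/200*1/10 = 1/10 = pi_s_3  (ok)
  11/100*1/5 + 581/2200*3/10 + 1/10*2/5 + 171/550*1/5 + 43/200*1/2 = 171/550 = pi_s_4  (ok)
  11/100*1/10 + 581/2200*3/10 + 1/10*1/10 + 171/550*3/10 + 43/200*1/10 = 43/200 = pi_s_5  (ok)

Answer: 11/100 581/2200 1/10 171/550 43/200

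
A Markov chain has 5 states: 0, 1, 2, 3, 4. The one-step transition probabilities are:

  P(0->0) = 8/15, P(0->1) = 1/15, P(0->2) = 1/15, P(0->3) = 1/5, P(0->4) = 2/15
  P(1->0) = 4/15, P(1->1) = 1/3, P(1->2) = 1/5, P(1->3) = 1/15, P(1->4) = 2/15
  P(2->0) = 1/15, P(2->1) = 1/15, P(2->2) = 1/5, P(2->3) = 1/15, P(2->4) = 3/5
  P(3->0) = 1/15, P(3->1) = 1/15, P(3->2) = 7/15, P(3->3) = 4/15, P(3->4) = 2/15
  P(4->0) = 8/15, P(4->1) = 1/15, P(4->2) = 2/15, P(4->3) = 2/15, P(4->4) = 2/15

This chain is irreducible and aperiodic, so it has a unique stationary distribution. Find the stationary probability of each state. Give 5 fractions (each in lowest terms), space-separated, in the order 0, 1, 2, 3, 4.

Answer: 10983/31394 1/11 2848/15697 5017/31394 3422/15697

Derivation:
The stationary distribution satisfies pi = pi * P, i.e.:
  pi_0 = 8/15*pi_0 + 4/15*pi_1 + 1/15*pi_2 + 1/15*pi_3 + 8/15*pi_4
  pi_1 = 1/15*pi_0 + 1/3*pi_1 + 1/15*pi_2 + 1/15*pi_3 + 1/15*pi_4
  pi_2 = 1/15*pi_0 + 1/5*pi_1 + 1/5*pi_2 + 7/15*pi_3 + 2/15*pi_4
  pi_3 = 1/5*pi_0 + 1/15*pi_1 + 1/15*pi_2 + 4/15*pi_3 + 2/15*pi_4
  pi_4 = 2/15*pi_0 + 2/15*pi_1 + 3/5*pi_2 + 2/15*pi_3 + 2/15*pi_4
with normalization: pi_0 + pi_1 + pi_2 + pi_3 + pi_4 = 1.

Using the first 4 balance equations plus normalization, the linear system A*pi = b is:
  [-7/15, 4/15, 1/15, 1/15, 8/15] . pi = 0
  [1/15, -2/3, 1/15, 1/15, 1/15] . pi = 0
  [1/15, 1/5, -4/5, 7/15, 2/15] . pi = 0
  [1/5, 1/15, 1/15, -11/15, 2/15] . pi = 0
  [1, 1, 1, 1, 1] . pi = 1

Solving yields:
  pi_0 = 10983/31394
  pi_1 = 1/11
  pi_2 = 2848/15697
  pi_3 = 5017/31394
  pi_4 = 3422/15697

Verification (pi * P):
  10983/31394*8/15 + 1/11*4/15 + 2848/15697*1/15 + 5017/31394*1/15 + 3422/15697*8/15 = 10983/31394 = pi_0  (ok)
  10983/31394*1/15 + 1/11*1/3 + 2848/15697*1/15 + 5017/31394*1/15 + 3422/15697*1/15 = 1/11 = pi_1  (ok)
  10983/31394*1/15 + 1/11*1/5 + 2848/15697*1/5 + 5017/31394*7/15 + 3422/15697*2/15 = 2848/15697 = pi_2  (ok)
  10983/31394*1/5 + 1/11*1/15 + 2848/15697*1/15 + 5017/31394*4/15 + 3422/15697*2/15 = 5017/31394 = pi_3  (ok)
  10983/31394*2/15 + 1/11*2/15 + 2848/15697*3/5 + 5017/31394*2/15 + 3422/15697*2/15 = 3422/15697 = pi_4  (ok)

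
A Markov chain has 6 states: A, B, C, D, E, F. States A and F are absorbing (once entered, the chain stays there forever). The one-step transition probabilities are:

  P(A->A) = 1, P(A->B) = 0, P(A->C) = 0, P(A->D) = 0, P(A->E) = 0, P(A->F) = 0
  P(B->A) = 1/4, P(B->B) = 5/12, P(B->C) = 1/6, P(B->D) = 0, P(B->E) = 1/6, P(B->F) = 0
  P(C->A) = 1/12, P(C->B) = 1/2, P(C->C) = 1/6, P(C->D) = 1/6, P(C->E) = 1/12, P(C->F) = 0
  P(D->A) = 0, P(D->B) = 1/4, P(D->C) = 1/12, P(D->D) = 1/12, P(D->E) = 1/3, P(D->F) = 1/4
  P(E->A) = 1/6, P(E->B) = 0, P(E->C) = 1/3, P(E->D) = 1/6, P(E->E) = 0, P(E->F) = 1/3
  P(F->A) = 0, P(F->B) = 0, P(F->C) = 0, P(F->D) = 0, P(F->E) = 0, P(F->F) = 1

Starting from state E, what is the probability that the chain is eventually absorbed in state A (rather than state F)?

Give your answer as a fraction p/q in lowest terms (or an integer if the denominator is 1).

Let a_i = P(absorbed in A | start in state i).
Boundary conditions: a_A = 1, a_F = 0.
For each transient state i, a_i = sum_j P(i->j) * a_j:
  a_B = 1/4*a_A + 5/12*a_B + 1/6*a_C + 0*a_D + 1/6*a_E + 0*a_F
  a_C = 1/12*a_A + 1/2*a_B + 1/6*a_C + 1/6*a_D + 1/12*a_E + 0*a_F
  a_D = 0*a_A + 1/4*a_B + 1/12*a_C + 1/12*a_D + 1/3*a_E + 1/4*a_F
  a_E = 1/6*a_A + 0*a_B + 1/3*a_C + 1/6*a_D + 0*a_E + 1/3*a_F

Substituting a_A = 1 and a_F = 0, rearrange to (I - Q) a = r where r[i] = P(i -> A):
  [7/12, -1/6, 0, -1/6] . (a_B, a_C, a_D, a_E) = 1/4
  [-1/2, 5/6, -1/6, -1/12] . (a_B, a_C, a_D, a_E) = 1/12
  [-1/4, -1/12, 11/12, -1/3] . (a_B, a_C, a_D, a_E) = 0
  [0, -1/3, -1/6, 1] . (a_B, a_C, a_D, a_E) = 1/6

Solving yields:
  a_B = 2131/2801
  a_C = 1938/2801
  a_D = 1237/2801
  a_E = 1319/2801

Starting state is E, so the absorption probability is a_E = 1319/2801.

Answer: 1319/2801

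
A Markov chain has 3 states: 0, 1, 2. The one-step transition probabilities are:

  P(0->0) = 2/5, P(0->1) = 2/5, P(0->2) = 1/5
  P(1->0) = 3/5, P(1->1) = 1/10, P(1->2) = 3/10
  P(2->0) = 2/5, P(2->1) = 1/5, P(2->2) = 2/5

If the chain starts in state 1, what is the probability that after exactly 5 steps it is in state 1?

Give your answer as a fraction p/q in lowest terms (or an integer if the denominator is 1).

Computing P^5 by repeated multiplication:
P^1 =
  0: [2/5, 2/5, 1/5]
  1: [3/5, 1/10, 3/10]
  2: [2/5, 1/5, 2/5]
P^2 =
  0: [12/25, 6/25, 7/25]
  1: [21/50, 31/100, 27/100]
  2: [11/25, 13/50, 3/10]
P^3 =
  0: [56/125, 34/125, 7/25]
  1: [231/500, 253/1000, 57/200]
  2: [113/250, 131/500, 143/500]
P^4 =
  0: [284/625, 164/625, 177/625]
  1: [2253/5000, 2671/10000, 2823/10000]
  2: [1131/2500, 1321/5000, 1417/5000]
P^5 =
  0: [1414/3125, 827/3125, 884/3125]
  1: [22671/50000, 26341/100000, 28317/100000]
  2: [11321/25000, 13203/50000, 2831/10000]

(P^5)[1 -> 1] = 26341/100000

Answer: 26341/100000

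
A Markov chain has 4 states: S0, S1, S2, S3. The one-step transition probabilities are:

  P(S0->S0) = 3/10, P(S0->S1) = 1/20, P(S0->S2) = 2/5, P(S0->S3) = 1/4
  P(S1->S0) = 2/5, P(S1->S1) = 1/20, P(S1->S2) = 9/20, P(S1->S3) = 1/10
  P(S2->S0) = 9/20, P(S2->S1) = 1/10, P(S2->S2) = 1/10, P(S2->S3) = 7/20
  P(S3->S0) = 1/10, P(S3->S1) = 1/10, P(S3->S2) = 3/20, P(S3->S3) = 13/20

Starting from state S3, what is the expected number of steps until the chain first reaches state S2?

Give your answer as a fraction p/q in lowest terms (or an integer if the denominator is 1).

Let h_i = expected steps to first reach S2 from state i.
Boundary: h_S2 = 0.
First-step equations for the other states:
  h_S0 = 1 + 3/10*h_S0 + 1/20*h_S1 + 2/5*h_S2 + 1/4*h_S3
  h_S1 = 1 + 2/5*h_S0 + 1/20*h_S1 + 9/20*h_S2 + 1/10*h_S3
  h_S3 = 1 + 1/10*h_S0 + 1/10*h_S1 + 3/20*h_S2 + 13/20*h_S3

Substituting h_S2 = 0 and rearranging gives the linear system (I - Q) h = 1:
  [7/10, -1/20, -1/4] . (h_S0, h_S1, h_S3) = 1
  [-2/5, 19/20, -1/10] . (h_S0, h_S1, h_S3) = 1
  [-1/10, -1/10, 7/20] . (h_S0, h_S1, h_S3) = 1

Solving yields:
  h_S0 = 135/41
  h_S1 = 120/41
  h_S3 = 190/41

Starting state is S3, so the expected hitting time is h_S3 = 190/41.

Answer: 190/41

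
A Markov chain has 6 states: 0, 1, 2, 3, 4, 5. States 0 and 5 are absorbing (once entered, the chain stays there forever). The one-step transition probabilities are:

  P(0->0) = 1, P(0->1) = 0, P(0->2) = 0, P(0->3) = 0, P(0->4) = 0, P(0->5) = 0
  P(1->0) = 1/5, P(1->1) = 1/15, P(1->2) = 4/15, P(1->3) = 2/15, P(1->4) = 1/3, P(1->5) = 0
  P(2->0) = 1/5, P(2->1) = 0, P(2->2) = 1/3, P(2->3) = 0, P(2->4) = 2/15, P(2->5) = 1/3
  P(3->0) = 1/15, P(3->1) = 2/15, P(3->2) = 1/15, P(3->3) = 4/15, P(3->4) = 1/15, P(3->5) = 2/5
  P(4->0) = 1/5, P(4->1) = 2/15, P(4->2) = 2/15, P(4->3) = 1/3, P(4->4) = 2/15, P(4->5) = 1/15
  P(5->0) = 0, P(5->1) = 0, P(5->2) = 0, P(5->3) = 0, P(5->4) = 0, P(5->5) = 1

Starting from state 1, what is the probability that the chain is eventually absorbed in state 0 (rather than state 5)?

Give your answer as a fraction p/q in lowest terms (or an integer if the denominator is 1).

Let a_i = P(absorbed in 0 | start in state i).
Boundary conditions: a_0 = 1, a_5 = 0.
For each transient state i, a_i = sum_j P(i->j) * a_j:
  a_1 = 1/5*a_0 + 1/15*a_1 + 4/15*a_2 + 2/15*a_3 + 1/3*a_4 + 0*a_5
  a_2 = 1/5*a_0 + 0*a_1 + 1/3*a_2 + 0*a_3 + 2/15*a_4 + 1/3*a_5
  a_3 = 1/15*a_0 + 2/15*a_1 + 1/15*a_2 + 4/15*a_3 + 1/15*a_4 + 2/5*a_5
  a_4 = 1/5*a_0 + 2/15*a_1 + 2/15*a_2 + 1/3*a_3 + 2/15*a_4 + 1/15*a_5

Substituting a_0 = 1 and a_5 = 0, rearrange to (I - Q) a = r where r[i] = P(i -> 0):
  [14/15, -4/15, -2/15, -1/3] . (a_1, a_2, a_3, a_4) = 1/5
  [0, 2/3, 0, -2/15] . (a_1, a_2, a_3, a_4) = 1/5
  [-2/15, -1/15, 11/15, -1/15] . (a_1, a_2, a_3, a_4) = 1/15
  [-2/15, -2/15, -1/3, 13/15] . (a_1, a_2, a_3, a_4) = 1/5

Solving yields:
  a_1 = 8657/16156
  a_2 = 1597/4039
  a_3 = 1081/4039
  a_4 = 3853/8078

Starting state is 1, so the absorption probability is a_1 = 8657/16156.

Answer: 8657/16156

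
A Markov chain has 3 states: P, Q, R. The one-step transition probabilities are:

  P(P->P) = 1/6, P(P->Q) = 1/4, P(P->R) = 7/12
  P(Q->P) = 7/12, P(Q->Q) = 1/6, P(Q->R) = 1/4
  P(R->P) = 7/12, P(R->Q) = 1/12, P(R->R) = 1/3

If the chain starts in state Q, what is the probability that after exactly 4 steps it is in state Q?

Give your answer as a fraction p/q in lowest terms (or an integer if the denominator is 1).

Computing P^4 by repeated multiplication:
P^1 =
  P: [1/6, 1/4, 7/12]
  Q: [7/12, 1/6, 1/4]
  R: [7/12, 1/12, 1/3]
P^2 =
  P: [37/72, 19/144, 17/48]
  Q: [49/144, 7/36, 67/144]
  R: [49/144, 3/16, 17/36]
P^3 =
  P: [319/864, 311/1728, 779/1728]
  Q: [763/1728, 5/32, 695/1728]
  R: [763/1728, 269/1728, 29/72]
P^4 =
  P: [4453/10368, 1105/6912, 8515/20736]
  Q: [8281/20736, 881/5184, 2977/6912]
  R: [8281/20736, 3523/20736, 2233/5184]

(P^4)[Q -> Q] = 881/5184

Answer: 881/5184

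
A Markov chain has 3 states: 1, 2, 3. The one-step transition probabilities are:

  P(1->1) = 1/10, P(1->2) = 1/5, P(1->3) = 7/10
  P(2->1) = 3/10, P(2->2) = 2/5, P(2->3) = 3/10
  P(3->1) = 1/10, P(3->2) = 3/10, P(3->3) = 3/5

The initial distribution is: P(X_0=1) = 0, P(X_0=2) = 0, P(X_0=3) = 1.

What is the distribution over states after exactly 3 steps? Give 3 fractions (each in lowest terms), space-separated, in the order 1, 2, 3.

Propagating the distribution step by step (d_{t+1} = d_t * P):
d_0 = (1=0, 2=0, 3=1)
  d_1[1] = 0*1/10 + 0*3/10 + 1*1/10 = 1/10
  d_1[2] = 0*1/5 + 0*2/5 + 1*3/10 = 3/10
  d_1[3] = 0*7/10 + 0*3/10 + 1*3/5 = 3/5
d_1 = (1=1/10, 2=3/10, 3=3/5)
  d_2[1] = 1/10*1/10 + 3/10*3/10 + 3/5*1/10 = 4/25
  d_2[2] = 1/10*1/5 + 3/10*2/5 + 3/5*3/10 = 8/25
  d_2[3] = 1/10*7/10 + 3/10*3/10 + 3/5*3/5 = 13/25
d_2 = (1=4/25, 2=8/25, 3=13/25)
  d_3[1] = 4/25*1/10 + 8/25*3/10 + 13/25*1/10 = 41/250
  d_3[2] = 4/25*1/5 + 8/25*2/5 + 13/25*3/10 = 79/250
  d_3[3] = 4/25*7/10 + 8/25*3/10 + 13/25*3/5 = 13/25
d_3 = (1=41/250, 2=79/250, 3=13/25)

Answer: 41/250 79/250 13/25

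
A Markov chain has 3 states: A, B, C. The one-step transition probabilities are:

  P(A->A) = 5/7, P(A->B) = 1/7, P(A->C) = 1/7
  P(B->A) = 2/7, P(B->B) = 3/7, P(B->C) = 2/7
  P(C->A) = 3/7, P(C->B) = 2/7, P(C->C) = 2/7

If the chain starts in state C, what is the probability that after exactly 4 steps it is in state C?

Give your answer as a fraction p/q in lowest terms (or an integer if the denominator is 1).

Answer: 502/2401

Derivation:
Computing P^4 by repeated multiplication:
P^1 =
  A: [5/7, 1/7, 1/7]
  B: [2/7, 3/7, 2/7]
  C: [3/7, 2/7, 2/7]
P^2 =
  A: [30/49, 10/49, 9/49]
  B: [22/49, 15/49, 12/49]
  C: [25/49, 13/49, 11/49]
P^3 =
  A: [197/343, 78/343, 68/343]
  B: [176/343, 13/49, 76/343]
  C: [184/343, 86/343, 73/343]
P^4 =
  A: [1345/2401, 81/343, 489/2401]
  B: [1290/2401, 601/2401, 510/2401]
  C: [1311/2401, 12/49, 502/2401]

(P^4)[C -> C] = 502/2401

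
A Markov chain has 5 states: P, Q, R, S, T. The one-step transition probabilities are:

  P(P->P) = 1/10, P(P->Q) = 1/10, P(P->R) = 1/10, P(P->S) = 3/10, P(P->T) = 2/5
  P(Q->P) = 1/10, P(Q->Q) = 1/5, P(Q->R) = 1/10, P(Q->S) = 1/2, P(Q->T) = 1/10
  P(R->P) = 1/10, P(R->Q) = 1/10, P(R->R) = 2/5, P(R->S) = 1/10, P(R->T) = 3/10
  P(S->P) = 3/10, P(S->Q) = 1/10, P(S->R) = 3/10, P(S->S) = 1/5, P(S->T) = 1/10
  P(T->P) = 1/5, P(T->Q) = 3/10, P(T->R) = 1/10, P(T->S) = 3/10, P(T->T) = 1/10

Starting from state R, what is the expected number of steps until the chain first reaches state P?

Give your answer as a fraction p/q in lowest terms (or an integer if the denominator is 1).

Answer: 10600/1727

Derivation:
Let h_i = expected steps to first reach P from state i.
Boundary: h_P = 0.
First-step equations for the other states:
  h_Q = 1 + 1/10*h_P + 1/5*h_Q + 1/10*h_R + 1/2*h_S + 1/10*h_T
  h_R = 1 + 1/10*h_P + 1/10*h_Q + 2/5*h_R + 1/10*h_S + 3/10*h_T
  h_S = 1 + 3/10*h_P + 1/10*h_Q + 3/10*h_R + 1/5*h_S + 1/10*h_T
  h_T = 1 + 1/5*h_P + 3/10*h_Q + 1/10*h_R + 3/10*h_S + 1/10*h_T

Substituting h_P = 0 and rearranging gives the linear system (I - Q) h = 1:
  [4/5, -1/10, -1/2, -1/10] . (h_Q, h_R, h_S, h_T) = 1
  [-1/10, 3/5, -1/10, -3/10] . (h_Q, h_R, h_S, h_T) = 1
  [-1/10, -3/10, 4/5, -1/10] . (h_Q, h_R, h_S, h_T) = 1
  [-3/10, -1/10, -3/10, 9/10] . (h_Q, h_R, h_S, h_T) = 1

Solving yields:
  h_Q = 9980/1727
  h_R = 10600/1727
  h_S = 8540/1727
  h_T = 9270/1727

Starting state is R, so the expected hitting time is h_R = 10600/1727.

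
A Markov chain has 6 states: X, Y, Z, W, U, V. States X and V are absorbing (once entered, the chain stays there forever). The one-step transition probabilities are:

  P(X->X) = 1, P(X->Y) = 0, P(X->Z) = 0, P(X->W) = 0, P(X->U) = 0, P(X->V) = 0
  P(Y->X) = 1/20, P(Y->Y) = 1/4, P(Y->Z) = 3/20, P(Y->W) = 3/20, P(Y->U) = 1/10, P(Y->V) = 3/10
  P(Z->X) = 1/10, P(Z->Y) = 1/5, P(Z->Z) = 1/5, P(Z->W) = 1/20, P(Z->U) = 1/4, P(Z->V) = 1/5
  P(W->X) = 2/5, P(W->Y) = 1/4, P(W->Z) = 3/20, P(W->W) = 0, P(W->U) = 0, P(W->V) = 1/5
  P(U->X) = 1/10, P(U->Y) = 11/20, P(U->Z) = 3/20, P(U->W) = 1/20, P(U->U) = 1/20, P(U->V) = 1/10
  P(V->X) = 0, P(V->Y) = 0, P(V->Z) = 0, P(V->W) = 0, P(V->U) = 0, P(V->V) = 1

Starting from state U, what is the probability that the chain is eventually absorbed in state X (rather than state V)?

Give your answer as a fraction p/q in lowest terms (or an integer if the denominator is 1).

Let a_i = P(absorbed in X | start in state i).
Boundary conditions: a_X = 1, a_V = 0.
For each transient state i, a_i = sum_j P(i->j) * a_j:
  a_Y = 1/20*a_X + 1/4*a_Y + 3/20*a_Z + 3/20*a_W + 1/10*a_U + 3/10*a_V
  a_Z = 1/10*a_X + 1/5*a_Y + 1/5*a_Z + 1/20*a_W + 1/4*a_U + 1/5*a_V
  a_W = 2/5*a_X + 1/4*a_Y + 3/20*a_Z + 0*a_W + 0*a_U + 1/5*a_V
  a_U = 1/10*a_X + 11/20*a_Y + 3/20*a_Z + 1/20*a_W + 1/20*a_U + 1/10*a_V

Substituting a_X = 1 and a_V = 0, rearrange to (I - Q) a = r where r[i] = P(i -> X):
  [3/4, -3/20, -3/20, -1/10] . (a_Y, a_Z, a_W, a_U) = 1/20
  [-1/5, 4/5, -1/20, -1/4] . (a_Y, a_Z, a_W, a_U) = 1/10
  [-1/4, -3/20, 1, 0] . (a_Y, a_Z, a_W, a_U) = 2/5
  [-11/20, -3/20, -1/20, 19/20] . (a_Y, a_Z, a_W, a_U) = 1/10

Solving yields:
  a_Y = 9178/32109
  a_Z = 10886/32109
  a_W = 16771/32109
  a_U = 3765/10703

Starting state is U, so the absorption probability is a_U = 3765/10703.

Answer: 3765/10703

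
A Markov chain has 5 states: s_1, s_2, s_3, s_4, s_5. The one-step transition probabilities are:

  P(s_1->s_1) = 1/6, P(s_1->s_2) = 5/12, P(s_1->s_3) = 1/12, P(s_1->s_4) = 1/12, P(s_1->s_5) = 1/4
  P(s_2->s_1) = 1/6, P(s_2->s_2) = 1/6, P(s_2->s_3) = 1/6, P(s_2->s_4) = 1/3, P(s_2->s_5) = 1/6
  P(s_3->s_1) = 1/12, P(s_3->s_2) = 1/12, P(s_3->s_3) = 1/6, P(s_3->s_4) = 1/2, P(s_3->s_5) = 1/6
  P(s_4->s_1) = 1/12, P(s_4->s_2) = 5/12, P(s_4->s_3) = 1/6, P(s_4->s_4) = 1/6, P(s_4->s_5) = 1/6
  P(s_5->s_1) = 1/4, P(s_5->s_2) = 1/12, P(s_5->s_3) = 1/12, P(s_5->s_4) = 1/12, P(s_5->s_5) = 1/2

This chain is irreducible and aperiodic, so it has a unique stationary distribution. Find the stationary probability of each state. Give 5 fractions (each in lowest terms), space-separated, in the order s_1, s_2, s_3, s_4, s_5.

Answer: 622/3873 877/3873 1013/7746 1643/7746 1046/3873

Derivation:
The stationary distribution satisfies pi = pi * P, i.e.:
  pi_s_1 = 1/6*pi_s_1 + 1/6*pi_s_2 + 1/12*pi_s_3 + 1/12*pi_s_4 + 1/4*pi_s_5
  pi_s_2 = 5/12*pi_s_1 + 1/6*pi_s_2 + 1/12*pi_s_3 + 5/12*pi_s_4 + 1/12*pi_s_5
  pi_s_3 = 1/12*pi_s_1 + 1/6*pi_s_2 + 1/6*pi_s_3 + 1/6*pi_s_4 + 1/12*pi_s_5
  pi_s_4 = 1/12*pi_s_1 + 1/3*pi_s_2 + 1/2*pi_s_3 + 1/6*pi_s_4 + 1/12*pi_s_5
  pi_s_5 = 1/4*pi_s_1 + 1/6*pi_s_2 + 1/6*pi_s_3 + 1/6*pi_s_4 + 1/2*pi_s_5
with normalization: pi_s_1 + pi_s_2 + pi_s_3 + pi_s_4 + pi_s_5 = 1.

Using the first 4 balance equations plus normalization, the linear system A*pi = b is:
  [-5/6, 1/6, 1/12, 1/12, 1/4] . pi = 0
  [5/12, -5/6, 1/12, 5/12, 1/12] . pi = 0
  [1/12, 1/6, -5/6, 1/6, 1/12] . pi = 0
  [1/12, 1/3, 1/2, -5/6, 1/12] . pi = 0
  [1, 1, 1, 1, 1] . pi = 1

Solving yields:
  pi_s_1 = 622/3873
  pi_s_2 = 877/3873
  pi_s_3 = 1013/7746
  pi_s_4 = 1643/7746
  pi_s_5 = 1046/3873

Verification (pi * P):
  622/3873*1/6 + 877/3873*1/6 + 1013/7746*1/12 + 1643/7746*1/12 + 1046/3873*1/4 = 622/3873 = pi_s_1  (ok)
  622/3873*5/12 + 877/3873*1/6 + 1013/7746*1/12 + 1643/7746*5/12 + 1046/3873*1/12 = 877/3873 = pi_s_2  (ok)
  622/3873*1/12 + 877/3873*1/6 + 1013/7746*1/6 + 1643/7746*1/6 + 1046/3873*1/12 = 1013/7746 = pi_s_3  (ok)
  622/3873*1/12 + 877/3873*1/3 + 1013/7746*1/2 + 1643/7746*1/6 + 1046/3873*1/12 = 1643/7746 = pi_s_4  (ok)
  622/3873*1/4 + 877/3873*1/6 + 1013/7746*1/6 + 1643/7746*1/6 + 1046/3873*1/2 = 1046/3873 = pi_s_5  (ok)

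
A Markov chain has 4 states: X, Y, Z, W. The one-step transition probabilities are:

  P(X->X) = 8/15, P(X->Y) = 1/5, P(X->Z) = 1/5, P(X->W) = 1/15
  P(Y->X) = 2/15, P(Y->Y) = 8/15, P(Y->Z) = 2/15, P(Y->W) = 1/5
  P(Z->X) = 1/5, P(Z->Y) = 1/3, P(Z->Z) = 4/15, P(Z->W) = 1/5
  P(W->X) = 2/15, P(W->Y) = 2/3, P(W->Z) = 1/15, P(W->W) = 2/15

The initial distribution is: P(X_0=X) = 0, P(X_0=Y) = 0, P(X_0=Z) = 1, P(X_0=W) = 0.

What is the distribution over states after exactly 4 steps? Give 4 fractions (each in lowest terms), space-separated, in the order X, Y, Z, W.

Answer: 12092/50625 22444/50625 8099/50625 1598/10125

Derivation:
Propagating the distribution step by step (d_{t+1} = d_t * P):
d_0 = (X=0, Y=0, Z=1, W=0)
  d_1[X] = 0*8/15 + 0*2/15 + 1*1/5 + 0*2/15 = 1/5
  d_1[Y] = 0*1/5 + 0*8/15 + 1*1/3 + 0*2/3 = 1/3
  d_1[Z] = 0*1/5 + 0*2/15 + 1*4/15 + 0*1/15 = 4/15
  d_1[W] = 0*1/15 + 0*1/5 + 1*1/5 + 0*2/15 = 1/5
d_1 = (X=1/5, Y=1/3, Z=4/15, W=1/5)
  d_2[X] = 1/5*8/15 + 1/3*2/15 + 4/15*1/5 + 1/5*2/15 = 52/225
  d_2[Y] = 1/5*1/5 + 1/3*8/15 + 4/15*1/3 + 1/5*2/3 = 11/25
  d_2[Z] = 1/5*1/5 + 1/3*2/15 + 4/15*4/15 + 1/5*1/15 = 38/225
  d_2[W] = 1/5*1/15 + 1/3*1/5 + 4/15*1/5 + 1/5*2/15 = 4/25
d_2 = (X=52/225, Y=11/25, Z=38/225, W=4/25)
  d_3[X] = 52/225*8/15 + 11/25*2/15 + 38/225*1/5 + 4/25*2/15 = 32/135
  d_3[Y] = 52/225*1/5 + 11/25*8/15 + 38/225*1/3 + 4/25*2/3 = 1498/3375
  d_3[Z] = 52/225*1/5 + 11/25*2/15 + 38/225*4/15 + 4/25*1/15 = 542/3375
  d_3[W] = 52/225*1/15 + 11/25*1/5 + 38/225*1/5 + 4/25*2/15 = 107/675
d_3 = (X=32/135, Y=1498/3375, Z=542/3375, W=107/675)
  d_4[X] = 32/135*8/15 + 1498/3375*2/15 + 542/3375*1/5 + 107/675*2/15 = 12092/50625
  d_4[Y] = 32/135*1/5 + 1498/3375*8/15 + 542/3375*1/3 + 107/675*2/3 = 22444/50625
  d_4[Z] = 32/135*1/5 + 1498/3375*2/15 + 542/3375*4/15 + 107/675*1/15 = 8099/50625
  d_4[W] = 32/135*1/15 + 1498/3375*1/5 + 542/3375*1/5 + 107/675*2/15 = 1598/10125
d_4 = (X=12092/50625, Y=22444/50625, Z=8099/50625, W=1598/10125)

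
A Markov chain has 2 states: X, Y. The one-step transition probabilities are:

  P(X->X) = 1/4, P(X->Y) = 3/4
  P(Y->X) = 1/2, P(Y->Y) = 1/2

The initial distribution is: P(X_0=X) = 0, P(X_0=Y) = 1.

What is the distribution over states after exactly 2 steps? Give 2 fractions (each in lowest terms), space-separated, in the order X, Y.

Propagating the distribution step by step (d_{t+1} = d_t * P):
d_0 = (X=0, Y=1)
  d_1[X] = 0*1/4 + 1*1/2 = 1/2
  d_1[Y] = 0*3/4 + 1*1/2 = 1/2
d_1 = (X=1/2, Y=1/2)
  d_2[X] = 1/2*1/4 + 1/2*1/2 = 3/8
  d_2[Y] = 1/2*3/4 + 1/2*1/2 = 5/8
d_2 = (X=3/8, Y=5/8)

Answer: 3/8 5/8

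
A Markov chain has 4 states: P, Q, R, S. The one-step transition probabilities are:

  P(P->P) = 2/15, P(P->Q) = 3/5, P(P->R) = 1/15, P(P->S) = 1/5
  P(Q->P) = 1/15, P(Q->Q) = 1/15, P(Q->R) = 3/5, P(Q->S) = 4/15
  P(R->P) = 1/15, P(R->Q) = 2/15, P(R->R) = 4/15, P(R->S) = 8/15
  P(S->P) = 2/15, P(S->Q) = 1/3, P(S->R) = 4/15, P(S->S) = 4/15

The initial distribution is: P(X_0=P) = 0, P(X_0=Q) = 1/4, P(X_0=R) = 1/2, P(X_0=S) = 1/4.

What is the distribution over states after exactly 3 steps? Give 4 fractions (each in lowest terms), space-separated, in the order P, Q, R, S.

Answer: 109/1125 3163/13500 2209/6750 1537/4500

Derivation:
Propagating the distribution step by step (d_{t+1} = d_t * P):
d_0 = (P=0, Q=1/4, R=1/2, S=1/4)
  d_1[P] = 0*2/15 + 1/4*1/15 + 1/2*1/15 + 1/4*2/15 = 1/12
  d_1[Q] = 0*3/5 + 1/4*1/15 + 1/2*2/15 + 1/4*1/3 = 1/6
  d_1[R] = 0*1/15 + 1/4*3/5 + 1/2*4/15 + 1/4*4/15 = 7/20
  d_1[S] = 0*1/5 + 1/4*4/15 + 1/2*8/15 + 1/4*4/15 = 2/5
d_1 = (P=1/12, Q=1/6, R=7/20, S=2/5)
  d_2[P] = 1/12*2/15 + 1/6*1/15 + 7/20*1/15 + 2/5*2/15 = 89/900
  d_2[Q] = 1/12*3/5 + 1/6*1/15 + 7/20*2/15 + 2/5*1/3 = 217/900
  d_2[R] = 1/12*1/15 + 1/6*3/5 + 7/20*4/15 + 2/5*4/15 = 11/36
  d_2[S] = 1/12*1/5 + 1/6*4/15 + 7/20*8/15 + 2/5*4/15 = 319/900
d_2 = (P=89/900, Q=217/900, R=11/36, S=319/900)
  d_3[P] = 89/900*2/15 + 217/900*1/15 + 11/36*1/15 + 319/900*2/15 = 109/1125
  d_3[Q] = 89/900*3/5 + 217/900*1/15 + 11/36*2/15 + 319/900*1/3 = 3163/13500
  d_3[R] = 89/900*1/15 + 217/900*3/5 + 11/36*4/15 + 319/900*4/15 = 2209/6750
  d_3[S] = 89/900*1/5 + 217/900*4/15 + 11/36*8/15 + 319/900*4/15 = 1537/4500
d_3 = (P=109/1125, Q=3163/13500, R=2209/6750, S=1537/4500)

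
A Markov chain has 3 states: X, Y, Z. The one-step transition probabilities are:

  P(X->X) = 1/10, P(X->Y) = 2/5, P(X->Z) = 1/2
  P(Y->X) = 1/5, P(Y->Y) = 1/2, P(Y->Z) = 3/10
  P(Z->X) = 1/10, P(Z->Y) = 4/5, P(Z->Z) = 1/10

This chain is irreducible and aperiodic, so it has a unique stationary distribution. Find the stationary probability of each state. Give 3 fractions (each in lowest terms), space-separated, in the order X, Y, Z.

Answer: 21/134 38/67 37/134

Derivation:
The stationary distribution satisfies pi = pi * P, i.e.:
  pi_X = 1/10*pi_X + 1/5*pi_Y + 1/10*pi_Z
  pi_Y = 2/5*pi_X + 1/2*pi_Y + 4/5*pi_Z
  pi_Z = 1/2*pi_X + 3/10*pi_Y + 1/10*pi_Z
with normalization: pi_X + pi_Y + pi_Z = 1.

Using the first 2 balance equations plus normalization, the linear system A*pi = b is:
  [-9/10, 1/5, 1/10] . pi = 0
  [2/5, -1/2, 4/5] . pi = 0
  [1, 1, 1] . pi = 1

Solving yields:
  pi_X = 21/134
  pi_Y = 38/67
  pi_Z = 37/134

Verification (pi * P):
  21/134*1/10 + 38/67*1/5 + 37/134*1/10 = 21/134 = pi_X  (ok)
  21/134*2/5 + 38/67*1/2 + 37/134*4/5 = 38/67 = pi_Y  (ok)
  21/134*1/2 + 38/67*3/10 + 37/134*1/10 = 37/134 = pi_Z  (ok)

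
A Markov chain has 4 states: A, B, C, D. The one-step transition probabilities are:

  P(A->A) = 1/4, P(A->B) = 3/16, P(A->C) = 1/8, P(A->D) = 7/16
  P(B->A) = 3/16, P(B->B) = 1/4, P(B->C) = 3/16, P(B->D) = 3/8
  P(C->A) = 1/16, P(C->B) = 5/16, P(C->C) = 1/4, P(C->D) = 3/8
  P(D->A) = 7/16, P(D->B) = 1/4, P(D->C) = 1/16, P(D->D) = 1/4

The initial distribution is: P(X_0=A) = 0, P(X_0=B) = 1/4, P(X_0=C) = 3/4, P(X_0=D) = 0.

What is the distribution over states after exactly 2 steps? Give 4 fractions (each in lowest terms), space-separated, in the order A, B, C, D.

Answer: 33/128 265/1024 153/1024 171/512

Derivation:
Propagating the distribution step by step (d_{t+1} = d_t * P):
d_0 = (A=0, B=1/4, C=3/4, D=0)
  d_1[A] = 0*1/4 + 1/4*3/16 + 3/4*1/16 + 0*7/16 = 3/32
  d_1[B] = 0*3/16 + 1/4*1/4 + 3/4*5/16 + 0*1/4 = 19/64
  d_1[C] = 0*1/8 + 1/4*3/16 + 3/4*1/4 + 0*1/16 = 15/64
  d_1[D] = 0*7/16 + 1/4*3/8 + 3/4*3/8 + 0*1/4 = 3/8
d_1 = (A=3/32, B=19/64, C=15/64, D=3/8)
  d_2[A] = 3/32*1/4 + 19/64*3/16 + 15/64*1/16 + 3/8*7/16 = 33/128
  d_2[B] = 3/32*3/16 + 19/64*1/4 + 15/64*5/16 + 3/8*1/4 = 265/1024
  d_2[C] = 3/32*1/8 + 19/64*3/16 + 15/64*1/4 + 3/8*1/16 = 153/1024
  d_2[D] = 3/32*7/16 + 19/64*3/8 + 15/64*3/8 + 3/8*1/4 = 171/512
d_2 = (A=33/128, B=265/1024, C=153/1024, D=171/512)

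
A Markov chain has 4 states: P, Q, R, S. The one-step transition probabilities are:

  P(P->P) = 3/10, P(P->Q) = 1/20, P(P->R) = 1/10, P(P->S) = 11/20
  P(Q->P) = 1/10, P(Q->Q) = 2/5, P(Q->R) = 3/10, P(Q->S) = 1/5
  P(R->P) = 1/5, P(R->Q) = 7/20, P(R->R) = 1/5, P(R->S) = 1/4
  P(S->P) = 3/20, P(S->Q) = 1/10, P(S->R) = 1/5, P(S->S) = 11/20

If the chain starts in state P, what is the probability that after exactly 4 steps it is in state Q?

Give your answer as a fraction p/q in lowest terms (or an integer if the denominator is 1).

Answer: 30479/160000

Derivation:
Computing P^4 by repeated multiplication:
P^1 =
  P: [3/10, 1/20, 1/10, 11/20]
  Q: [1/10, 2/5, 3/10, 1/5]
  R: [1/5, 7/20, 1/5, 1/4]
  S: [3/20, 1/10, 1/5, 11/20]
P^2 =
  P: [79/400, 1/8, 7/40, 201/400]
  Q: [4/25, 29/100, 23/100, 8/25]
  R: [69/400, 49/200, 43/200, 147/400]
  S: [71/400, 69/400, 39/200, 91/200]
P^3 =
  P: [1457/8000, 1371/8000, 771/4000, 363/800]
  Q: [171/1000, 473/2000, 213/1000, 759/2000]
  R: [279/1600, 1749/8000, 829/4000, 1599/4000]
  S: [711/4000, 1533/8000, 399/2000, 3449/8000]
P^4 =
  P: [14271/80000, 30479/160000, 7957/40000, 69151/160000]
  Q: [6979/40000, 4313/20000, 4131/20000, 16133/40000]
  R: [14047/80000, 33389/160000, 8177/40000, 65809/160000]
  S: [28329/160000, 7939/40000, 16111/80000, 67693/160000]

(P^4)[P -> Q] = 30479/160000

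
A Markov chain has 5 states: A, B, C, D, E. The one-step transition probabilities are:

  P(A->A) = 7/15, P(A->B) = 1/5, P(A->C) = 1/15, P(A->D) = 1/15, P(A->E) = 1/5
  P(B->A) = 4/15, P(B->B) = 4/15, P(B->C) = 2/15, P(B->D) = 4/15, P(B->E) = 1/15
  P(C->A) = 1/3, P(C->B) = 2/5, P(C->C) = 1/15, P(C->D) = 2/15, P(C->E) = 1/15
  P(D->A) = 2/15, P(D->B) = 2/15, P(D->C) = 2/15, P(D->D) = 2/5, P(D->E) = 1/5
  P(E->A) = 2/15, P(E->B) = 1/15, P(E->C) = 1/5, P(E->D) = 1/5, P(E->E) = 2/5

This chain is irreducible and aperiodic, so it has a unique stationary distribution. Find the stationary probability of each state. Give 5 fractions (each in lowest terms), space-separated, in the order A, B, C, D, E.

The stationary distribution satisfies pi = pi * P, i.e.:
  pi_A = 7/15*pi_A + 4/15*pi_B + 1/3*pi_C + 2/15*pi_D + 2/15*pi_E
  pi_B = 1/5*pi_A + 4/15*pi_B + 2/5*pi_C + 2/15*pi_D + 1/15*pi_E
  pi_C = 1/15*pi_A + 2/15*pi_B + 1/15*pi_C + 2/15*pi_D + 1/5*pi_E
  pi_D = 1/15*pi_A + 4/15*pi_B + 2/15*pi_C + 2/5*pi_D + 1/5*pi_E
  pi_E = 1/5*pi_A + 1/15*pi_B + 1/15*pi_C + 1/5*pi_D + 2/5*pi_E
with normalization: pi_A + pi_B + pi_C + pi_D + pi_E = 1.

Using the first 4 balance equations plus normalization, the linear system A*pi = b is:
  [-8/15, 4/15, 1/3, 2/15, 2/15] . pi = 0
  [1/5, -11/15, 2/5, 2/15, 1/15] . pi = 0
  [1/15, 2/15, -14/15, 2/15, 1/5] . pi = 0
  [1/15, 4/15, 2/15, -3/5, 1/5] . pi = 0
  [1, 1, 1, 1, 1] . pi = 1

Solving yields:
  pi_A = 6929/25160
  pi_B = 619/3145
  pi_C = 1511/12580
  pi_D = 662/3145
  pi_E = 4961/25160

Verification (pi * P):
  6929/25160*7/15 + 619/3145*4/15 + 1511/12580*1/3 + 662/3145*2/15 + 4961/25160*2/15 = 6929/25160 = pi_A  (ok)
  6929/25160*1/5 + 619/3145*4/15 + 1511/12580*2/5 + 662/3145*2/15 + 4961/25160*1/15 = 619/3145 = pi_B  (ok)
  6929/25160*1/15 + 619/3145*2/15 + 1511/12580*1/15 + 662/3145*2/15 + 4961/25160*1/5 = 1511/12580 = pi_C  (ok)
  6929/25160*1/15 + 619/3145*4/15 + 1511/12580*2/15 + 662/3145*2/5 + 4961/25160*1/5 = 662/3145 = pi_D  (ok)
  6929/25160*1/5 + 619/3145*1/15 + 1511/12580*1/15 + 662/3145*1/5 + 4961/25160*2/5 = 4961/25160 = pi_E  (ok)

Answer: 6929/25160 619/3145 1511/12580 662/3145 4961/25160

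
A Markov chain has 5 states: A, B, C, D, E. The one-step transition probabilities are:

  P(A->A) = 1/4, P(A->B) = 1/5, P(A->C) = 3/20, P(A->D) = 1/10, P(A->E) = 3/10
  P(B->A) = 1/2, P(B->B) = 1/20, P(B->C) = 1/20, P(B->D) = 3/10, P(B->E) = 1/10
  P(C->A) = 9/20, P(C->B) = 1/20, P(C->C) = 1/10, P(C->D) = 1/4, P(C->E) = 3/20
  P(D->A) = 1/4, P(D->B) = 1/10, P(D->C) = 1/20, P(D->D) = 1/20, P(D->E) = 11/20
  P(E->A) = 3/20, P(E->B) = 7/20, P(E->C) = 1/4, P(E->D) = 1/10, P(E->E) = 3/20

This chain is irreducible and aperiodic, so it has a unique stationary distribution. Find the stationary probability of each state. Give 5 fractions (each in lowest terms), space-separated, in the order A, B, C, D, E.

Answer: 23928/80723 14153/80723 10929/80723 11945/80723 19768/80723

Derivation:
The stationary distribution satisfies pi = pi * P, i.e.:
  pi_A = 1/4*pi_A + 1/2*pi_B + 9/20*pi_C + 1/4*pi_D + 3/20*pi_E
  pi_B = 1/5*pi_A + 1/20*pi_B + 1/20*pi_C + 1/10*pi_D + 7/20*pi_E
  pi_C = 3/20*pi_A + 1/20*pi_B + 1/10*pi_C + 1/20*pi_D + 1/4*pi_E
  pi_D = 1/10*pi_A + 3/10*pi_B + 1/4*pi_C + 1/20*pi_D + 1/10*pi_E
  pi_E = 3/10*pi_A + 1/10*pi_B + 3/20*pi_C + 11/20*pi_D + 3/20*pi_E
with normalization: pi_A + pi_B + pi_C + pi_D + pi_E = 1.

Using the first 4 balance equations plus normalization, the linear system A*pi = b is:
  [-3/4, 1/2, 9/20, 1/4, 3/20] . pi = 0
  [1/5, -19/20, 1/20, 1/10, 7/20] . pi = 0
  [3/20, 1/20, -9/10, 1/20, 1/4] . pi = 0
  [1/10, 3/10, 1/4, -19/20, 1/10] . pi = 0
  [1, 1, 1, 1, 1] . pi = 1

Solving yields:
  pi_A = 23928/80723
  pi_B = 14153/80723
  pi_C = 10929/80723
  pi_D = 11945/80723
  pi_E = 19768/80723

Verification (pi * P):
  23928/80723*1/4 + 14153/80723*1/2 + 10929/80723*9/20 + 11945/80723*1/4 + 19768/80723*3/20 = 23928/80723 = pi_A  (ok)
  23928/80723*1/5 + 14153/80723*1/20 + 10929/80723*1/20 + 11945/80723*1/10 + 19768/80723*7/20 = 14153/80723 = pi_B  (ok)
  23928/80723*3/20 + 14153/80723*1/20 + 10929/80723*1/10 + 11945/80723*1/20 + 19768/80723*1/4 = 10929/80723 = pi_C  (ok)
  23928/80723*1/10 + 14153/80723*3/10 + 10929/80723*1/4 + 11945/80723*1/20 + 19768/80723*1/10 = 11945/80723 = pi_D  (ok)
  23928/80723*3/10 + 14153/80723*1/10 + 10929/80723*3/20 + 11945/80723*11/20 + 19768/80723*3/20 = 19768/80723 = pi_E  (ok)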